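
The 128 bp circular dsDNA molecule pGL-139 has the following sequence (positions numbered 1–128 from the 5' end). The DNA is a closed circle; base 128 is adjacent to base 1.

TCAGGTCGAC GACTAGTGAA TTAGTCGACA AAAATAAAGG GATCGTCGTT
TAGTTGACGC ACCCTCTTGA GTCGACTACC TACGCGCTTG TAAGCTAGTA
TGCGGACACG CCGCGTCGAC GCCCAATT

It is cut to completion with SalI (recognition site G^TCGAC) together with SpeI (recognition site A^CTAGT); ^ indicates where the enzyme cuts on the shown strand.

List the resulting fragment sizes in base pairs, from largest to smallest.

SalI sites (GTCGAC) start at positions 5, 24, 71, 115.
SalI cuts after the first base of each site, so after positions 5, 24, 71, 115.
The SpeI site (ACTAGT) starts at position 12.
SpeI cuts after the first base of each site, so after position 12.
Combined cut positions: 5, 12, 24, 71, 115.
Circular molecule, 5 cuts → 5 fragments:
  6–12 → 7 bp
  13–24 → 12 bp
  25–71 → 47 bp
  72–115 → 44 bp
  116–128 then 1–5 → 13 + 5 = 18 bp
Sorted largest to smallest: 47, 44, 18, 12, 7 bp.

47, 44, 18, 12, 7 bp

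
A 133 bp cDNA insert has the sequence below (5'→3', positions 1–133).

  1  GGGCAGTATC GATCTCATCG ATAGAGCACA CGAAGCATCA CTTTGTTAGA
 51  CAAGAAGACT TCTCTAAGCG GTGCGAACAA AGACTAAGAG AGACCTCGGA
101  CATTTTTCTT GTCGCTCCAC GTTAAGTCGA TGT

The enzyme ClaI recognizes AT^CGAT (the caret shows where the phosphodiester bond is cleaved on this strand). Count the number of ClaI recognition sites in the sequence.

2

ATCGAT occurs starting at positions 8, 17.
ClaI cuts at 2 sites.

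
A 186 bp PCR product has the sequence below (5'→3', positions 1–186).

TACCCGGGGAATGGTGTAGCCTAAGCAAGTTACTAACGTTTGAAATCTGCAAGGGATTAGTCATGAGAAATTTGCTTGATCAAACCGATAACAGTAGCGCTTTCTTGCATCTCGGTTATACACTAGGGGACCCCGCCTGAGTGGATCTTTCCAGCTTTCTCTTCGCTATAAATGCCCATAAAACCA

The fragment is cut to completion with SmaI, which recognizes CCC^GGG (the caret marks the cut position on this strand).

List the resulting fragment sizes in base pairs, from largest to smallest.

181, 5 bp

The SmaI site (CCCGGG) starts at position 3.
SmaI cuts after base 3 of each site, so after position 5.
Linear molecule, 1 cut → 2 fragments:
  1–5 → 5 bp
  6–186 → 181 bp
Sorted largest to smallest: 181, 5 bp.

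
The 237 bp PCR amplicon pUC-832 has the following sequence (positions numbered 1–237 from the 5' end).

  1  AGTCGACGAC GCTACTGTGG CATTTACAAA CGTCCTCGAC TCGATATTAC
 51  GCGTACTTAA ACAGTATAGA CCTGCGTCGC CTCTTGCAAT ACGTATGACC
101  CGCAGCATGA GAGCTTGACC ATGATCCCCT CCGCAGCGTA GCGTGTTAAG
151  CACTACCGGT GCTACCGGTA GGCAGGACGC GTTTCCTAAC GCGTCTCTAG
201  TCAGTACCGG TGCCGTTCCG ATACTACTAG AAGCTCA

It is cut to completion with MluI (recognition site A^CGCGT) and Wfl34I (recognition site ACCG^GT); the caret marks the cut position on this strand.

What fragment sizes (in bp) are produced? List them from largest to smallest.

109, 49, 28, 20, 12, 10, 9 bp

MluI sites (ACGCGT) start at positions 49, 177, 189.
MluI cuts after the first base of each site, so after positions 49, 177, 189.
Wfl34I sites (ACCGGT) start at positions 155, 164, 206.
Wfl34I cuts after base 4 of each site, so after positions 158, 167, 209.
Combined cut positions: 49, 158, 167, 177, 189, 209.
Linear molecule, 6 cuts → 7 fragments:
  1–49 → 49 bp
  50–158 → 109 bp
  159–167 → 9 bp
  168–177 → 10 bp
  178–189 → 12 bp
  190–209 → 20 bp
  210–237 → 28 bp
Sorted largest to smallest: 109, 49, 28, 20, 12, 10, 9 bp.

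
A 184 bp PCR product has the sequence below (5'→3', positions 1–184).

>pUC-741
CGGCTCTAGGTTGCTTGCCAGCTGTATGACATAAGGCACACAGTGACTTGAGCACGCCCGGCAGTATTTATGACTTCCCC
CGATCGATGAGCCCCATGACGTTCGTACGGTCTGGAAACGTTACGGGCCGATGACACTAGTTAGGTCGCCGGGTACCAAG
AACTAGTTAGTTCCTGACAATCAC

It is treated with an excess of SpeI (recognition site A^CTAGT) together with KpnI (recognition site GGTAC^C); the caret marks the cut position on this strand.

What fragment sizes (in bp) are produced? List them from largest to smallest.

136, 22, 20, 6 bp

SpeI sites (ACTAGT) start at positions 136, 162.
SpeI cuts after the first base of each site, so after positions 136, 162.
The KpnI site (GGTACC) starts at position 152.
KpnI cuts after base 5 of each site (before the last base), so after position 156.
Combined cut positions: 136, 156, 162.
Linear molecule, 3 cuts → 4 fragments:
  1–136 → 136 bp
  137–156 → 20 bp
  157–162 → 6 bp
  163–184 → 22 bp
Sorted largest to smallest: 136, 22, 20, 6 bp.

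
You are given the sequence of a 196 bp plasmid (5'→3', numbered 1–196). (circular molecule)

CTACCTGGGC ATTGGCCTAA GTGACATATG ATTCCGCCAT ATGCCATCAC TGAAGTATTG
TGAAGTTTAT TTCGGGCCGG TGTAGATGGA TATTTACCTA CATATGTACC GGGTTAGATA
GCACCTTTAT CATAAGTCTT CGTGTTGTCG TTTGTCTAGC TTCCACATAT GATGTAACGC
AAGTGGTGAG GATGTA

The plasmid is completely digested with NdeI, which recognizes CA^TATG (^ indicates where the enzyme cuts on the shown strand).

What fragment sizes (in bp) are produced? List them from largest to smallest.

65, 63, 55, 13 bp

NdeI sites (CATATG) start at positions 25, 38, 101, 166.
NdeI cuts after base 2 of each site, so after positions 26, 39, 102, 167.
Circular molecule, 4 cuts → 4 fragments:
  27–39 → 13 bp
  40–102 → 63 bp
  103–167 → 65 bp
  168–196 then 1–26 → 29 + 26 = 55 bp
Sorted largest to smallest: 65, 63, 55, 13 bp.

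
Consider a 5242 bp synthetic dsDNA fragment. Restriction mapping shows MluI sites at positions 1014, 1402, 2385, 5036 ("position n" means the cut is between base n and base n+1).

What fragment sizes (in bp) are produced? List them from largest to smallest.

2651, 1014, 983, 388, 206 bp

Linear molecule, 4 cuts → 5 fragments:
  1014 − 0 = 1014 bp
  1402 − 1014 = 388 bp
  2385 − 1402 = 983 bp
  5036 − 2385 = 2651 bp
  5242 − 5036 = 206 bp
Sorted largest to smallest: 2651, 1014, 983, 388, 206 bp.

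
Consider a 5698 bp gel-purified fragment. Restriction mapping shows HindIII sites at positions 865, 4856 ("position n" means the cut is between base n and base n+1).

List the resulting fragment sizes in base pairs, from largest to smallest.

3991, 865, 842 bp

Linear molecule, 2 cuts → 3 fragments:
  865 − 0 = 865 bp
  4856 − 865 = 3991 bp
  5698 − 4856 = 842 bp
Sorted largest to smallest: 3991, 865, 842 bp.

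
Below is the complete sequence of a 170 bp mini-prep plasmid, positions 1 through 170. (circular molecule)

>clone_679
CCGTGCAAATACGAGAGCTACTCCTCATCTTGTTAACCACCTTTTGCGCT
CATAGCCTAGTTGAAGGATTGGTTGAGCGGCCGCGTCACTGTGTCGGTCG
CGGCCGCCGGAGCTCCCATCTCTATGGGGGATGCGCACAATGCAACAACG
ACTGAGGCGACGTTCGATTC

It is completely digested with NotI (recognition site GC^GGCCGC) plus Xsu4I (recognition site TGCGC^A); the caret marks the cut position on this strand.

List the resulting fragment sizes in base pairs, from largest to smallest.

112, 35, 23 bp

NotI sites (GCGGCCGC) start at positions 77, 100.
NotI cuts after base 2 of each site, so after positions 78, 101.
The Xsu4I site (TGCGCA) starts at position 132.
Xsu4I cuts after base 5 of each site (before the last base), so after position 136.
Combined cut positions: 78, 101, 136.
Circular molecule, 3 cuts → 3 fragments:
  79–101 → 23 bp
  102–136 → 35 bp
  137–170 then 1–78 → 34 + 78 = 112 bp
Sorted largest to smallest: 112, 35, 23 bp.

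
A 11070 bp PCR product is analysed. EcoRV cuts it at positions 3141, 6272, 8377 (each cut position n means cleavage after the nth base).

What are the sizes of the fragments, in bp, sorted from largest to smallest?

Linear molecule, 3 cuts → 4 fragments:
  3141 − 0 = 3141 bp
  6272 − 3141 = 3131 bp
  8377 − 6272 = 2105 bp
  11070 − 8377 = 2693 bp
Sorted largest to smallest: 3141, 3131, 2693, 2105 bp.

3141, 3131, 2693, 2105 bp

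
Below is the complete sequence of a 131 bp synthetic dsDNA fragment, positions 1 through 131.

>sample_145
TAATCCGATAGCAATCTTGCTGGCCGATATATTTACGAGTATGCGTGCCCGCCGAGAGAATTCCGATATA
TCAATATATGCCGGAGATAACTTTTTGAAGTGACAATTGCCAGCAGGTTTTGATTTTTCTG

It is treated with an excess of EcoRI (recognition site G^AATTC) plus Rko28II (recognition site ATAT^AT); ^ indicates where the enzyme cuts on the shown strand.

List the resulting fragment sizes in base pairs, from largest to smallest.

54, 30, 28, 11, 8 bp

The EcoRI site (GAATTC) starts at position 58.
EcoRI cuts after the first base of each site, so after position 58.
Rko28II sites (ATATAT) start at positions 27, 66, 74.
Rko28II cuts after base 4 of each site, so after positions 30, 69, 77.
Combined cut positions: 30, 58, 69, 77.
Linear molecule, 4 cuts → 5 fragments:
  1–30 → 30 bp
  31–58 → 28 bp
  59–69 → 11 bp
  70–77 → 8 bp
  78–131 → 54 bp
Sorted largest to smallest: 54, 30, 28, 11, 8 bp.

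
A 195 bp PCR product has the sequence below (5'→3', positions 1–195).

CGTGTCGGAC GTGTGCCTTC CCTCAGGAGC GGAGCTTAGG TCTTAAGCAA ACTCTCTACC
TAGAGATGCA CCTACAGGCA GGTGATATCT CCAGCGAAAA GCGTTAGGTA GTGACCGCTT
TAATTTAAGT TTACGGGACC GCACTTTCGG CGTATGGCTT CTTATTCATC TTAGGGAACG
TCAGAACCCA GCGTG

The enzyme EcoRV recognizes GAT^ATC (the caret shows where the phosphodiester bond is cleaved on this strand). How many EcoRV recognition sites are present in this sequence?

1

GATATC occurs starting at position 84.
EcoRV cuts at 1 site.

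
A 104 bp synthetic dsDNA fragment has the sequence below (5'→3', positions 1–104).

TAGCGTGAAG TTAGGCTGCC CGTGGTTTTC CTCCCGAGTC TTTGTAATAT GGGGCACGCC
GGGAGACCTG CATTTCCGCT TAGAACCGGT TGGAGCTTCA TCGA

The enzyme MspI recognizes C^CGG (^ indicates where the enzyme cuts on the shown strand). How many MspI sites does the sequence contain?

CCGG occurs starting at positions 59, 86.
MspI cuts at 2 sites.

2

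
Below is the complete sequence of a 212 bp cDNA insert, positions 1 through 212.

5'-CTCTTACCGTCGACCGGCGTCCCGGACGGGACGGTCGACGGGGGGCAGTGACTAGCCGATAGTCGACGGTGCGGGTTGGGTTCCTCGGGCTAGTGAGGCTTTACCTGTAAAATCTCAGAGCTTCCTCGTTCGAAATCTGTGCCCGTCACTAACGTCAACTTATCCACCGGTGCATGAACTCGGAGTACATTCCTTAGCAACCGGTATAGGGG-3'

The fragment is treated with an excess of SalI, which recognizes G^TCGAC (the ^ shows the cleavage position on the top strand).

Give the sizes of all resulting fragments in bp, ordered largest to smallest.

150, 28, 25, 9 bp

SalI sites (GTCGAC) start at positions 9, 34, 62.
SalI cuts after the first base of each site, so after positions 9, 34, 62.
Linear molecule, 3 cuts → 4 fragments:
  1–9 → 9 bp
  10–34 → 25 bp
  35–62 → 28 bp
  63–212 → 150 bp
Sorted largest to smallest: 150, 28, 25, 9 bp.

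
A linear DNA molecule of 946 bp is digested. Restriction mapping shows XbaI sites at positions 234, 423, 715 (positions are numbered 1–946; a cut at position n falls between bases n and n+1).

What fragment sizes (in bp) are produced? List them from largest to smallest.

292, 234, 231, 189 bp

Linear molecule, 3 cuts → 4 fragments:
  234 − 0 = 234 bp
  423 − 234 = 189 bp
  715 − 423 = 292 bp
  946 − 715 = 231 bp
Sorted largest to smallest: 292, 234, 231, 189 bp.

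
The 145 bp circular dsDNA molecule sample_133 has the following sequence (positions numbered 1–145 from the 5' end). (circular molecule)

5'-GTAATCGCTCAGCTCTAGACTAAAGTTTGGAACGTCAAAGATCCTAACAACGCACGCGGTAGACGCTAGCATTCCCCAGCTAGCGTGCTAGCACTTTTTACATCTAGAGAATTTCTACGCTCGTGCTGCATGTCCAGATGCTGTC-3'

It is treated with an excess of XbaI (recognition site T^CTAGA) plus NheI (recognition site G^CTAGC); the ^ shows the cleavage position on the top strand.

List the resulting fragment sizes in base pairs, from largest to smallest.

XbaI sites (TCTAGA) start at positions 14, 103.
XbaI cuts after the first base of each site, so after positions 14, 103.
NheI sites (GCTAGC) start at positions 65, 79, 87.
NheI cuts after the first base of each site, so after positions 65, 79, 87.
Combined cut positions: 14, 65, 79, 87, 103.
Circular molecule, 5 cuts → 5 fragments:
  15–65 → 51 bp
  66–79 → 14 bp
  80–87 → 8 bp
  88–103 → 16 bp
  104–145 then 1–14 → 42 + 14 = 56 bp
Sorted largest to smallest: 56, 51, 16, 14, 8 bp.

56, 51, 16, 14, 8 bp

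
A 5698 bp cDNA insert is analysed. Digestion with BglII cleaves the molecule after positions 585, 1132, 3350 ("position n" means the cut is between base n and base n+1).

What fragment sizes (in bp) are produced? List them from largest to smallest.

2348, 2218, 585, 547 bp

Linear molecule, 3 cuts → 4 fragments:
  585 − 0 = 585 bp
  1132 − 585 = 547 bp
  3350 − 1132 = 2218 bp
  5698 − 3350 = 2348 bp
Sorted largest to smallest: 2348, 2218, 585, 547 bp.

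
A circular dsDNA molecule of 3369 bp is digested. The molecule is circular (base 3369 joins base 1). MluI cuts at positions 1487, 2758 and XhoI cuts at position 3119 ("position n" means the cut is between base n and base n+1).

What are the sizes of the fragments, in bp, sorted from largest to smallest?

1737, 1271, 361 bp

Combined cut positions (sorted): 1487, 2758, 3119.
Circular molecule, 3 cuts → 3 fragments:
  2758 − 1487 = 1271 bp
  3119 − 2758 = 361 bp
  wrap: 3369 − 3119 + 1487 = 1737 bp
Sorted largest to smallest: 1737, 1271, 361 bp.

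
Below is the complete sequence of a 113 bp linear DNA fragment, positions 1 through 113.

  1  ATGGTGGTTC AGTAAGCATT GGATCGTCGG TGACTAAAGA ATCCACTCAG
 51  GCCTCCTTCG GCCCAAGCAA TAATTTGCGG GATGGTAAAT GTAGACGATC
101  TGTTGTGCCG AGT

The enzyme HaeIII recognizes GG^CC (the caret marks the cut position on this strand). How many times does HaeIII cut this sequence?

2

GGCC occurs starting at positions 50, 60.
HaeIII cuts at 2 sites.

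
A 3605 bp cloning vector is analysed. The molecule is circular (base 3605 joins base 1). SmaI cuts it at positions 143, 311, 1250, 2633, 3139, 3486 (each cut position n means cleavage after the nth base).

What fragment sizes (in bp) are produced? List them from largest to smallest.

1383, 939, 506, 347, 262, 168 bp

Circular molecule, 6 cuts → 6 fragments:
  311 − 143 = 168 bp
  1250 − 311 = 939 bp
  2633 − 1250 = 1383 bp
  3139 − 2633 = 506 bp
  3486 − 3139 = 347 bp
  wrap: 3605 − 3486 + 143 = 262 bp
Sorted largest to smallest: 1383, 939, 506, 347, 262, 168 bp.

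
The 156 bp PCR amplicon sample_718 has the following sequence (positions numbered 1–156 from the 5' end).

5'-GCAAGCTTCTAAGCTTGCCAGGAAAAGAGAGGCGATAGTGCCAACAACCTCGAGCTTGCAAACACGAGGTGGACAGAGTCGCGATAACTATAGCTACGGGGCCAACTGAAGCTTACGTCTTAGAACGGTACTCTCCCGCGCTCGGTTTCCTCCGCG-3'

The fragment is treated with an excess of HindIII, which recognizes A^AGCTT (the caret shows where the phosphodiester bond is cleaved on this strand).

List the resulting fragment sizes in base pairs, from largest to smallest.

HindIII sites (AAGCTT) start at positions 3, 11, 109.
HindIII cuts after the first base of each site, so after positions 3, 11, 109.
Linear molecule, 3 cuts → 4 fragments:
  1–3 → 3 bp
  4–11 → 8 bp
  12–109 → 98 bp
  110–156 → 47 bp
Sorted largest to smallest: 98, 47, 8, 3 bp.

98, 47, 8, 3 bp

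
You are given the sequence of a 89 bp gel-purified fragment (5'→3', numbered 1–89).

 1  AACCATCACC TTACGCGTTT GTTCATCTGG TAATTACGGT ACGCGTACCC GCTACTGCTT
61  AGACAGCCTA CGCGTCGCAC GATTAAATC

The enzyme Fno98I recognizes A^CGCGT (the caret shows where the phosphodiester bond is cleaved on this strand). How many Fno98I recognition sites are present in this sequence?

3

ACGCGT occurs starting at positions 13, 41, 70.
Fno98I cuts at 3 sites.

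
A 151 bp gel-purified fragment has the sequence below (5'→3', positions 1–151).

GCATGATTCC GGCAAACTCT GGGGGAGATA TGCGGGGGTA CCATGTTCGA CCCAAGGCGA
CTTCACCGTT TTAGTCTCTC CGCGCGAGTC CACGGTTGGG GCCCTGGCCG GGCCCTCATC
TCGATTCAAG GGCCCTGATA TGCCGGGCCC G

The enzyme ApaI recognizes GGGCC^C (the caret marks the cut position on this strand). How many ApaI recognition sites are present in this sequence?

GGGCCC occurs starting at positions 99, 110, 130, 145.
ApaI cuts at 4 sites.

4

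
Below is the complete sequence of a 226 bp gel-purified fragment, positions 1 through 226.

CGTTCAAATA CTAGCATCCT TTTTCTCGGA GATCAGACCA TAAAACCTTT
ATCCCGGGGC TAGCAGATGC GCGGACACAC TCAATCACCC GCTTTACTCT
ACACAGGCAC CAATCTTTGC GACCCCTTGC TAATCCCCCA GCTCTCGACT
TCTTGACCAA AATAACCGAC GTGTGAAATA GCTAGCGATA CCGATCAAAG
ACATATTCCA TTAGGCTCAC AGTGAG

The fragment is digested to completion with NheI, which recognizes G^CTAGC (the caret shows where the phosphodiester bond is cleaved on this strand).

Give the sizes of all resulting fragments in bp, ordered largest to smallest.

122, 59, 45 bp

NheI sites (GCTAGC) start at positions 59, 181.
NheI cuts after the first base of each site, so after positions 59, 181.
Linear molecule, 2 cuts → 3 fragments:
  1–59 → 59 bp
  60–181 → 122 bp
  182–226 → 45 bp
Sorted largest to smallest: 122, 59, 45 bp.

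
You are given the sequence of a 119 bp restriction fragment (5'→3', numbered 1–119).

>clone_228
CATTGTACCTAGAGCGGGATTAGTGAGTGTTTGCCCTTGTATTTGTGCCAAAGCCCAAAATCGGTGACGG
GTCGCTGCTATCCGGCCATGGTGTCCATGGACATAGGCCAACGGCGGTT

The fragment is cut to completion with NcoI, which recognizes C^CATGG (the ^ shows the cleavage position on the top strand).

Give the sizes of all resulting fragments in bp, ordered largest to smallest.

86, 24, 9 bp

NcoI sites (CCATGG) start at positions 86, 95.
NcoI cuts after the first base of each site, so after positions 86, 95.
Linear molecule, 2 cuts → 3 fragments:
  1–86 → 86 bp
  87–95 → 9 bp
  96–119 → 24 bp
Sorted largest to smallest: 86, 24, 9 bp.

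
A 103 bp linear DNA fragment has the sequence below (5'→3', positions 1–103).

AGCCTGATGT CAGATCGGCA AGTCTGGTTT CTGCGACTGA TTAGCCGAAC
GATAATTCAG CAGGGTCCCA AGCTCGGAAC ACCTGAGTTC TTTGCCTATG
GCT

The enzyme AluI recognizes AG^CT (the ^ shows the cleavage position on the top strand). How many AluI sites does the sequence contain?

AGCT occurs starting at position 71.
AluI cuts at 1 site.

1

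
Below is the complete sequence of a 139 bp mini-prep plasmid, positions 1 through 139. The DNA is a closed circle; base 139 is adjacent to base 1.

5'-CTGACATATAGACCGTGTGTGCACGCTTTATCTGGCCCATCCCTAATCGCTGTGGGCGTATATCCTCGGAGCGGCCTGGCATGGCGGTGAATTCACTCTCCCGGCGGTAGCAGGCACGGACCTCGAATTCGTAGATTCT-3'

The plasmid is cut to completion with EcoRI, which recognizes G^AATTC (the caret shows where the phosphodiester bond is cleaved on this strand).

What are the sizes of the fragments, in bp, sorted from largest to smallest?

EcoRI sites (GAATTC) start at positions 89, 125.
EcoRI cuts after the first base of each site, so after positions 89, 125.
Circular molecule, 2 cuts → 2 fragments:
  90–125 → 36 bp
  126–139 then 1–89 → 14 + 89 = 103 bp
Sorted largest to smallest: 103, 36 bp.

103, 36 bp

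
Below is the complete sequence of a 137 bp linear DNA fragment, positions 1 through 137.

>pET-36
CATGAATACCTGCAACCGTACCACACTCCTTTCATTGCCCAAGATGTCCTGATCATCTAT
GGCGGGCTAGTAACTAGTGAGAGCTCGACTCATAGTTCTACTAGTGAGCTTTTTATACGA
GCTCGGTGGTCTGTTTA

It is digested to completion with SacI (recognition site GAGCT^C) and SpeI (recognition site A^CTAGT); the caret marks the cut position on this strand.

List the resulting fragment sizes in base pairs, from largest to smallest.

SacI sites (GAGCTC) start at positions 81, 119.
SacI cuts after base 5 of each site (before the last base), so after positions 85, 123.
SpeI sites (ACTAGT) start at positions 73, 100.
SpeI cuts after the first base of each site, so after positions 73, 100.
Combined cut positions: 73, 85, 100, 123.
Linear molecule, 4 cuts → 5 fragments:
  1–73 → 73 bp
  74–85 → 12 bp
  86–100 → 15 bp
  101–123 → 23 bp
  124–137 → 14 bp
Sorted largest to smallest: 73, 23, 15, 14, 12 bp.

73, 23, 15, 14, 12 bp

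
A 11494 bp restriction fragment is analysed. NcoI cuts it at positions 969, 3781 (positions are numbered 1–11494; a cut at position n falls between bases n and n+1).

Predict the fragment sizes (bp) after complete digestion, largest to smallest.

Linear molecule, 2 cuts → 3 fragments:
  969 − 0 = 969 bp
  3781 − 969 = 2812 bp
  11494 − 3781 = 7713 bp
Sorted largest to smallest: 7713, 2812, 969 bp.

7713, 2812, 969 bp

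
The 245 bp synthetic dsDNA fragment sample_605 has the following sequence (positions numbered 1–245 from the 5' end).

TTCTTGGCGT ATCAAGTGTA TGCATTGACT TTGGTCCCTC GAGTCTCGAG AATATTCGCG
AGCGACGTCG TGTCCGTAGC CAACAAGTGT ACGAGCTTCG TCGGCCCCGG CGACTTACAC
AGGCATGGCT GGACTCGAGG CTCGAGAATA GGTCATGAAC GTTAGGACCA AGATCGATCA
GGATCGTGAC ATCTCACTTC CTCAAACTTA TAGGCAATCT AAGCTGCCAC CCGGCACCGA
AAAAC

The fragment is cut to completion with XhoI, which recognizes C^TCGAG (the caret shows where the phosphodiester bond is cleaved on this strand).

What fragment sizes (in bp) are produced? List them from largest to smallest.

104, 89, 38, 7, 7 bp

XhoI sites (CTCGAG) start at positions 38, 45, 134, 141.
XhoI cuts after the first base of each site, so after positions 38, 45, 134, 141.
Linear molecule, 4 cuts → 5 fragments:
  1–38 → 38 bp
  39–45 → 7 bp
  46–134 → 89 bp
  135–141 → 7 bp
  142–245 → 104 bp
Sorted largest to smallest: 104, 89, 38, 7, 7 bp.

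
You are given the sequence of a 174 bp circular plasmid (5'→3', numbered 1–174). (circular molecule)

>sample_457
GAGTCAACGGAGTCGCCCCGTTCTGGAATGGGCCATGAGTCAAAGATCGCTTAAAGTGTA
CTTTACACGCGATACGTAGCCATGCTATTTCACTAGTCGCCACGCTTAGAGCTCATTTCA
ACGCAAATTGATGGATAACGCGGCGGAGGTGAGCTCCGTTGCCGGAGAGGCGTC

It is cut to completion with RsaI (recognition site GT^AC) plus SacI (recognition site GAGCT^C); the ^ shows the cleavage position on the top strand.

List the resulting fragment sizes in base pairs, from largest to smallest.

78, 54, 42 bp

The RsaI site (GTAC) starts at position 58.
RsaI cuts after base 2 of each site, so after position 59.
SacI sites (GAGCTC) start at positions 109, 151.
SacI cuts after base 5 of each site (before the last base), so after positions 113, 155.
Combined cut positions: 59, 113, 155.
Circular molecule, 3 cuts → 3 fragments:
  60–113 → 54 bp
  114–155 → 42 bp
  156–174 then 1–59 → 19 + 59 = 78 bp
Sorted largest to smallest: 78, 54, 42 bp.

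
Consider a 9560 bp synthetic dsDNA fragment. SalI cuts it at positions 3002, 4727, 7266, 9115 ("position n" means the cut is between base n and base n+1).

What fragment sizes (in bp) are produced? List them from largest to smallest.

Linear molecule, 4 cuts → 5 fragments:
  3002 − 0 = 3002 bp
  4727 − 3002 = 1725 bp
  7266 − 4727 = 2539 bp
  9115 − 7266 = 1849 bp
  9560 − 9115 = 445 bp
Sorted largest to smallest: 3002, 2539, 1849, 1725, 445 bp.

3002, 2539, 1849, 1725, 445 bp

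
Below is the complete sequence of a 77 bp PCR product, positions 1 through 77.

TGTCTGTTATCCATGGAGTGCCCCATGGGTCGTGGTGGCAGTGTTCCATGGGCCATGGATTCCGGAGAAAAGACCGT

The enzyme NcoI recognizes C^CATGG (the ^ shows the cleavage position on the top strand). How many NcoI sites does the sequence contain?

CCATGG occurs starting at positions 11, 23, 46, 53.
NcoI cuts at 4 sites.

4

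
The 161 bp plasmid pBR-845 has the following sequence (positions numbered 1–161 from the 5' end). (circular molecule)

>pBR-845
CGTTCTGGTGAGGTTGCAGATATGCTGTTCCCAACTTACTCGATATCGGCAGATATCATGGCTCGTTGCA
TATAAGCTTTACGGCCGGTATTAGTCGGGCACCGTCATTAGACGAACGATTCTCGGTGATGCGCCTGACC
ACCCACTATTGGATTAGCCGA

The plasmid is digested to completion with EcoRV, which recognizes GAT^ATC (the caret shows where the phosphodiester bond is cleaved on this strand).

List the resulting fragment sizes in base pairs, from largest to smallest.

EcoRV sites (GATATC) start at positions 42, 52.
EcoRV cuts after base 3 of each site, so after positions 44, 54.
Circular molecule, 2 cuts → 2 fragments:
  45–54 → 10 bp
  55–161 then 1–44 → 107 + 44 = 151 bp
Sorted largest to smallest: 151, 10 bp.

151, 10 bp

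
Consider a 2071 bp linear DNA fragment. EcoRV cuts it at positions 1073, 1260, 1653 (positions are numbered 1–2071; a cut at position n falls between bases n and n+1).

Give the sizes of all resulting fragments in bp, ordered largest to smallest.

1073, 418, 393, 187 bp

Linear molecule, 3 cuts → 4 fragments:
  1073 − 0 = 1073 bp
  1260 − 1073 = 187 bp
  1653 − 1260 = 393 bp
  2071 − 1653 = 418 bp
Sorted largest to smallest: 1073, 418, 393, 187 bp.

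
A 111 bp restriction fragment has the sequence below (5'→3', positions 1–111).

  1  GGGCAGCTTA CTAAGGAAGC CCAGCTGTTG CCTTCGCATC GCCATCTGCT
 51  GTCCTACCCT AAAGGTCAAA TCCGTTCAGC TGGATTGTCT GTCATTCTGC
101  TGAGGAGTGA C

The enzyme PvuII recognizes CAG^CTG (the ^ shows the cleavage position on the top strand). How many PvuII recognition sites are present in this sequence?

2

CAGCTG occurs starting at positions 22, 77.
PvuII cuts at 2 sites.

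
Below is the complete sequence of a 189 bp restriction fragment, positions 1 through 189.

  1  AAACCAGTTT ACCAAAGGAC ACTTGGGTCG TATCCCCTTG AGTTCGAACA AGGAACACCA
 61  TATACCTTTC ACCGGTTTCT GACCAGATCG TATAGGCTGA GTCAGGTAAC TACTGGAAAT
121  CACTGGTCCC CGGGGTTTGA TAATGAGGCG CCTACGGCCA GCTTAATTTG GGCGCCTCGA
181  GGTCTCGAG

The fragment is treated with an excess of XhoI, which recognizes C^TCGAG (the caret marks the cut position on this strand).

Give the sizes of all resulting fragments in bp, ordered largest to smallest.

XhoI sites (CTCGAG) start at positions 176, 184.
XhoI cuts after the first base of each site, so after positions 176, 184.
Linear molecule, 2 cuts → 3 fragments:
  1–176 → 176 bp
  177–184 → 8 bp
  185–189 → 5 bp
Sorted largest to smallest: 176, 8, 5 bp.

176, 8, 5 bp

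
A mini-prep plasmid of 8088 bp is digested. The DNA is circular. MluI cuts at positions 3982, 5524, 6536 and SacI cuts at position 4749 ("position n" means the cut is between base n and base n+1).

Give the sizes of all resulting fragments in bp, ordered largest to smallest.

5534, 1012, 775, 767 bp

Combined cut positions (sorted): 3982, 4749, 5524, 6536.
Circular molecule, 4 cuts → 4 fragments:
  4749 − 3982 = 767 bp
  5524 − 4749 = 775 bp
  6536 − 5524 = 1012 bp
  wrap: 8088 − 6536 + 3982 = 5534 bp
Sorted largest to smallest: 5534, 1012, 775, 767 bp.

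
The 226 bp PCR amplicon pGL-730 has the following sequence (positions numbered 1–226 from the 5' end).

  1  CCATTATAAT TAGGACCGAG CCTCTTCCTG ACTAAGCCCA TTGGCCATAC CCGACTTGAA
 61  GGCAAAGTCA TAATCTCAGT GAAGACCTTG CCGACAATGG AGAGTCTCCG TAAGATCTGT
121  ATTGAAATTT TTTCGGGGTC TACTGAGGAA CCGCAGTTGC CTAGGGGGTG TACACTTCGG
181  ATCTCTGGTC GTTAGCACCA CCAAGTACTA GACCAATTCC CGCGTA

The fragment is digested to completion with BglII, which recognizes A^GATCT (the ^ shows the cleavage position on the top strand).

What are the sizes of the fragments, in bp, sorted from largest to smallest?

113, 113 bp

The BglII site (AGATCT) starts at position 113.
BglII cuts after the first base of each site, so after position 113.
Linear molecule, 1 cut → 2 fragments:
  1–113 → 113 bp
  114–226 → 113 bp
Sorted largest to smallest: 113, 113 bp.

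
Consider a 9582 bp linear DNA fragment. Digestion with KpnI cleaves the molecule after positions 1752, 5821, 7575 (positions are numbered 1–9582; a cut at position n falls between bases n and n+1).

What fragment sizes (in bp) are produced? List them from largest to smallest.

Linear molecule, 3 cuts → 4 fragments:
  1752 − 0 = 1752 bp
  5821 − 1752 = 4069 bp
  7575 − 5821 = 1754 bp
  9582 − 7575 = 2007 bp
Sorted largest to smallest: 4069, 2007, 1754, 1752 bp.

4069, 2007, 1754, 1752 bp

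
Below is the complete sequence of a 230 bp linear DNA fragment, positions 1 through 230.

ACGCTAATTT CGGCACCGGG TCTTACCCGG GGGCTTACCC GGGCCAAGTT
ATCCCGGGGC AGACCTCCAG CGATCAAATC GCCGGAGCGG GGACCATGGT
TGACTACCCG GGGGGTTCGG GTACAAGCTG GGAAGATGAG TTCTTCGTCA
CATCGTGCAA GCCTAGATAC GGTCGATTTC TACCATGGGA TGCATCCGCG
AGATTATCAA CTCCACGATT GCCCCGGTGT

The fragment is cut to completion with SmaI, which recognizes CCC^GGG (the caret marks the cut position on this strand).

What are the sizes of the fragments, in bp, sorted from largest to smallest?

121, 54, 28, 15, 12 bp

SmaI sites (CCCGGG) start at positions 26, 38, 53, 107.
SmaI cuts after base 3 of each site, so after positions 28, 40, 55, 109.
Linear molecule, 4 cuts → 5 fragments:
  1–28 → 28 bp
  29–40 → 12 bp
  41–55 → 15 bp
  56–109 → 54 bp
  110–230 → 121 bp
Sorted largest to smallest: 121, 54, 28, 15, 12 bp.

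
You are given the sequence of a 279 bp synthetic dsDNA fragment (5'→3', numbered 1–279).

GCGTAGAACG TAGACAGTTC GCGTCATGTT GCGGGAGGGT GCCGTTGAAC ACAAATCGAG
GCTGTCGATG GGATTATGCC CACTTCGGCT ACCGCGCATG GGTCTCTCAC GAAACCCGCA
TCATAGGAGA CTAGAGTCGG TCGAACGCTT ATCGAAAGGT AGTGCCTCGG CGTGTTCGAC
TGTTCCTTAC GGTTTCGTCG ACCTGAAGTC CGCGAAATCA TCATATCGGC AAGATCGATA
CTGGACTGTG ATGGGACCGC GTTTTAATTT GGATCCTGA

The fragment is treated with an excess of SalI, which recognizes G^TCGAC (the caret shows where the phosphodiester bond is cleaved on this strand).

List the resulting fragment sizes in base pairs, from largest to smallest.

197, 82 bp

The SalI site (GTCGAC) starts at position 197.
SalI cuts after the first base of each site, so after position 197.
Linear molecule, 1 cut → 2 fragments:
  1–197 → 197 bp
  198–279 → 82 bp
Sorted largest to smallest: 197, 82 bp.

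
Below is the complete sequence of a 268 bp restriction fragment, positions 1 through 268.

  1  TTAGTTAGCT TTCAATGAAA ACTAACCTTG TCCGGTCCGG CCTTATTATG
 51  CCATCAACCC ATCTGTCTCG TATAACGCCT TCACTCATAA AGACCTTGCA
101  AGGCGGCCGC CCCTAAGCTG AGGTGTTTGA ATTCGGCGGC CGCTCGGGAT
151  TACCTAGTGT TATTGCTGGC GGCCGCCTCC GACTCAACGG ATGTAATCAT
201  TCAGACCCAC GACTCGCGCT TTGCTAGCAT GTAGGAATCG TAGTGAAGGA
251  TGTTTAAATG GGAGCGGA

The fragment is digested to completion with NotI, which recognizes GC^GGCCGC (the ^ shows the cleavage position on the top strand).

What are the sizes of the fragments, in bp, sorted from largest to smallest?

NotI sites (GCGGCCGC) start at positions 103, 136, 169.
NotI cuts after base 2 of each site, so after positions 104, 137, 170.
Linear molecule, 3 cuts → 4 fragments:
  1–104 → 104 bp
  105–137 → 33 bp
  138–170 → 33 bp
  171–268 → 98 bp
Sorted largest to smallest: 104, 98, 33, 33 bp.

104, 98, 33, 33 bp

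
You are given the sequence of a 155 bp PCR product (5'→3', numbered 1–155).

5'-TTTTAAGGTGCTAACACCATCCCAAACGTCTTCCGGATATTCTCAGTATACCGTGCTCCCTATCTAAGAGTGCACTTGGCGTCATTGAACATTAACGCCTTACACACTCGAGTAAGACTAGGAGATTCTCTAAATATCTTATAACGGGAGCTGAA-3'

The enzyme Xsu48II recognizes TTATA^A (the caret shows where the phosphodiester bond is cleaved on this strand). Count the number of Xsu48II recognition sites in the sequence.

TTATAA occurs starting at position 139.
Xsu48II cuts at 1 site.

1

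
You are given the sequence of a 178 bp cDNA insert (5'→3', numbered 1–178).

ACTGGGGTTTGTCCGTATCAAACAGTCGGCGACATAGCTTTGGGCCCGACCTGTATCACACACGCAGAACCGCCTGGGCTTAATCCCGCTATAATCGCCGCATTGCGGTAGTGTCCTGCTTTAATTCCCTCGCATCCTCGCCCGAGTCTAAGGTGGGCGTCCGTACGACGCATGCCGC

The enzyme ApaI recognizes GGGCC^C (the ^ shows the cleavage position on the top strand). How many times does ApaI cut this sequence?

1

GGGCCC occurs starting at position 42.
ApaI cuts at 1 site.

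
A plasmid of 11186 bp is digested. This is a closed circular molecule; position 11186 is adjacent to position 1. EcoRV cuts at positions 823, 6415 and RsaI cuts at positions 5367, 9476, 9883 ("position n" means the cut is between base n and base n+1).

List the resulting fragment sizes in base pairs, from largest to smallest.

Combined cut positions (sorted): 823, 5367, 6415, 9476, 9883.
Circular molecule, 5 cuts → 5 fragments:
  5367 − 823 = 4544 bp
  6415 − 5367 = 1048 bp
  9476 − 6415 = 3061 bp
  9883 − 9476 = 407 bp
  wrap: 11186 − 9883 + 823 = 2126 bp
Sorted largest to smallest: 4544, 3061, 2126, 1048, 407 bp.

4544, 3061, 2126, 1048, 407 bp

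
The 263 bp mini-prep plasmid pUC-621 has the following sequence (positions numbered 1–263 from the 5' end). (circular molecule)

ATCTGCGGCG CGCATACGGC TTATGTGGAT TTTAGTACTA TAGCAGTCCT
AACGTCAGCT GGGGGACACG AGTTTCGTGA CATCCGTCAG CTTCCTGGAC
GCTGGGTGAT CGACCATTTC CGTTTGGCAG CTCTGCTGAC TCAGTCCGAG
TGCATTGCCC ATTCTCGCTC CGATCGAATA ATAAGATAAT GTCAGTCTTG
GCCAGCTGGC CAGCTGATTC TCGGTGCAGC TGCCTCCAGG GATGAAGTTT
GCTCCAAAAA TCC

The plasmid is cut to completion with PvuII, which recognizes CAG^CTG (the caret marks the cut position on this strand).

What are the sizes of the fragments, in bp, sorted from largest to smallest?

PvuII sites (CAGCTG) start at positions 56, 203, 211, 227.
PvuII cuts after base 3 of each site, so after positions 58, 205, 213, 229.
Circular molecule, 4 cuts → 4 fragments:
  59–205 → 147 bp
  206–213 → 8 bp
  214–229 → 16 bp
  230–263 then 1–58 → 34 + 58 = 92 bp
Sorted largest to smallest: 147, 92, 16, 8 bp.

147, 92, 16, 8 bp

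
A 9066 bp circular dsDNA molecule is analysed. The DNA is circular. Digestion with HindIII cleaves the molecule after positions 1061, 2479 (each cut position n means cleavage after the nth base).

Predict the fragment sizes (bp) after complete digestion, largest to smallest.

7648, 1418 bp

Circular molecule, 2 cuts → 2 fragments:
  2479 − 1061 = 1418 bp
  wrap: 9066 − 2479 + 1061 = 7648 bp
Sorted largest to smallest: 7648, 1418 bp.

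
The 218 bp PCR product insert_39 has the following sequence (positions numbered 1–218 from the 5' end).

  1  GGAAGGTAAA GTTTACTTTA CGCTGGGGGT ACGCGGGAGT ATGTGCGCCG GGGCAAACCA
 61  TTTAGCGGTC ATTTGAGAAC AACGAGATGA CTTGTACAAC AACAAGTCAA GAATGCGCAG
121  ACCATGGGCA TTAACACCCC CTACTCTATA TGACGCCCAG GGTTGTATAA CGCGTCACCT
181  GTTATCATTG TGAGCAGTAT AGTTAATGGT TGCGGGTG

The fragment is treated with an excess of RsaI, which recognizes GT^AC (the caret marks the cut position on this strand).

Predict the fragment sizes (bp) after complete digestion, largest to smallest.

123, 65, 30 bp

RsaI sites (GTAC) start at positions 29, 94.
RsaI cuts after base 2 of each site, so after positions 30, 95.
Linear molecule, 2 cuts → 3 fragments:
  1–30 → 30 bp
  31–95 → 65 bp
  96–218 → 123 bp
Sorted largest to smallest: 123, 65, 30 bp.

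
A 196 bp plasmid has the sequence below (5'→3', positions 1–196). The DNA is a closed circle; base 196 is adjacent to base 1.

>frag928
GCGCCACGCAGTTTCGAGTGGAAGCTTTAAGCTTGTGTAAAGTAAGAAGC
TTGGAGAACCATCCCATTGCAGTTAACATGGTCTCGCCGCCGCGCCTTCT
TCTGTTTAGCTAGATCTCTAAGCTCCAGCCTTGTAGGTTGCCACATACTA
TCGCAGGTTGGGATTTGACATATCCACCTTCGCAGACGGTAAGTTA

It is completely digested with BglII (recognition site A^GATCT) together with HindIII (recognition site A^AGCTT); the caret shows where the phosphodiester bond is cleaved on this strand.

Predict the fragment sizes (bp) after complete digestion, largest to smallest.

106, 65, 18, 7 bp

The BglII site (AGATCT) starts at position 112.
BglII cuts after the first base of each site, so after position 112.
HindIII sites (AAGCTT) start at positions 22, 29, 47.
HindIII cuts after the first base of each site, so after positions 22, 29, 47.
Combined cut positions: 22, 29, 47, 112.
Circular molecule, 4 cuts → 4 fragments:
  23–29 → 7 bp
  30–47 → 18 bp
  48–112 → 65 bp
  113–196 then 1–22 → 84 + 22 = 106 bp
Sorted largest to smallest: 106, 65, 18, 7 bp.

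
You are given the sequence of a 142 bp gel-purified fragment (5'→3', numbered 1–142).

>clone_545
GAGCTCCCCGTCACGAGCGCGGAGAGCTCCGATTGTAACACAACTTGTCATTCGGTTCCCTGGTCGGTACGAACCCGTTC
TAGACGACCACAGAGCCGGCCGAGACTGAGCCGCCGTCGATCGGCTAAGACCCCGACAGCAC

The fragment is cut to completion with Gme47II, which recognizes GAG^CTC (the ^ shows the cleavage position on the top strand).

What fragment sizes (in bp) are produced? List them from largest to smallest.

116, 23, 3 bp

Gme47II sites (GAGCTC) start at positions 1, 24.
Gme47II cuts after base 3 of each site, so after positions 3, 26.
Linear molecule, 2 cuts → 3 fragments:
  1–3 → 3 bp
  4–26 → 23 bp
  27–142 → 116 bp
Sorted largest to smallest: 116, 23, 3 bp.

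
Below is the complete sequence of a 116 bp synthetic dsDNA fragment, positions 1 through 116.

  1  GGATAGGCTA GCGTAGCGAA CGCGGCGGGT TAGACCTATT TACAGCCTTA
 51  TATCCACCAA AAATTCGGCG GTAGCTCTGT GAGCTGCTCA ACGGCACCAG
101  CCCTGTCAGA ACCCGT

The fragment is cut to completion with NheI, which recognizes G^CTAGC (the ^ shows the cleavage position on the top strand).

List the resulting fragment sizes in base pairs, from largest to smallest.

The NheI site (GCTAGC) starts at position 7.
NheI cuts after the first base of each site, so after position 7.
Linear molecule, 1 cut → 2 fragments:
  1–7 → 7 bp
  8–116 → 109 bp
Sorted largest to smallest: 109, 7 bp.

109, 7 bp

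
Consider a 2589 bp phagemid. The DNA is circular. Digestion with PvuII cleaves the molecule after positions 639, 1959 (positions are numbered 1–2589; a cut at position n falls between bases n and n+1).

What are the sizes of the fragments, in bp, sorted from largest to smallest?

1320, 1269 bp

Circular molecule, 2 cuts → 2 fragments:
  1959 − 639 = 1320 bp
  wrap: 2589 − 1959 + 639 = 1269 bp
Sorted largest to smallest: 1320, 1269 bp.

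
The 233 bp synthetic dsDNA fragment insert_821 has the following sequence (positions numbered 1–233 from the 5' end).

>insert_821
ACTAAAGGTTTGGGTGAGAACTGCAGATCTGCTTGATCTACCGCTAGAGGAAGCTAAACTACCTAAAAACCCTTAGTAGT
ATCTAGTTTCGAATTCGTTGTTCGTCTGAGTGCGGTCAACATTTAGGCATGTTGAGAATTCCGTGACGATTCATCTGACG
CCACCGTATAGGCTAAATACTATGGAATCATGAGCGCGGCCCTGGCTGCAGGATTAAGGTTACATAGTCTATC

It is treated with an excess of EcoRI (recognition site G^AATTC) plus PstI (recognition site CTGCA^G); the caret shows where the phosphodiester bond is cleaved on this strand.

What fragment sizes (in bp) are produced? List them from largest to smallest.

EcoRI sites (GAATTC) start at positions 91, 136.
EcoRI cuts after the first base of each site, so after positions 91, 136.
PstI sites (CTGCAG) start at positions 21, 206.
PstI cuts after base 5 of each site (before the last base), so after positions 25, 210.
Combined cut positions: 25, 91, 136, 210.
Linear molecule, 4 cuts → 5 fragments:
  1–25 → 25 bp
  26–91 → 66 bp
  92–136 → 45 bp
  137–210 → 74 bp
  211–233 → 23 bp
Sorted largest to smallest: 74, 66, 45, 25, 23 bp.

74, 66, 45, 25, 23 bp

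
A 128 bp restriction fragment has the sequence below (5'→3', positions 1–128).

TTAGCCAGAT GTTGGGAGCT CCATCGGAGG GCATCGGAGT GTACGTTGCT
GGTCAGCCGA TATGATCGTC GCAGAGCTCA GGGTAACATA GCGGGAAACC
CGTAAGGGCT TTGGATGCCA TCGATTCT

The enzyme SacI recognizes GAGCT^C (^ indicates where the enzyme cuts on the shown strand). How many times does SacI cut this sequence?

GAGCTC occurs starting at positions 16, 74.
SacI cuts at 2 sites.

2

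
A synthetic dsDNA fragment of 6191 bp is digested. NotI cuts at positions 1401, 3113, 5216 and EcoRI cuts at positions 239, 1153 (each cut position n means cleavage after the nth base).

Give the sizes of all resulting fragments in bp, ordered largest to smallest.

2103, 1712, 975, 914, 248, 239 bp

Combined cut positions (sorted): 239, 1153, 1401, 3113, 5216.
Linear molecule, 5 cuts → 6 fragments:
  239 − 0 = 239 bp
  1153 − 239 = 914 bp
  1401 − 1153 = 248 bp
  3113 − 1401 = 1712 bp
  5216 − 3113 = 2103 bp
  6191 − 5216 = 975 bp
Sorted largest to smallest: 2103, 1712, 975, 914, 248, 239 bp.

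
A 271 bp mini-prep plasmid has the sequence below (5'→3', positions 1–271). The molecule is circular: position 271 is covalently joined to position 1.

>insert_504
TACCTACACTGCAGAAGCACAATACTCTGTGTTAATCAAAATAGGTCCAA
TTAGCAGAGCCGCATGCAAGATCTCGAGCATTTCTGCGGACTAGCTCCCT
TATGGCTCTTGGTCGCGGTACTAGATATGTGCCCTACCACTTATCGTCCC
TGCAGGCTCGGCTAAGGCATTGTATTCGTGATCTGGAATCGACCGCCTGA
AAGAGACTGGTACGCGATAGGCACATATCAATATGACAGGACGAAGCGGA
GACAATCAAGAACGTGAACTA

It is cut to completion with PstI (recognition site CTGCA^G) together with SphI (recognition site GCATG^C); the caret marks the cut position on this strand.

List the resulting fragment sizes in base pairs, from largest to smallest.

130, 88, 53 bp

PstI sites (CTGCAG) start at positions 9, 150.
PstI cuts after base 5 of each site (before the last base), so after positions 13, 154.
The SphI site (GCATGC) starts at position 62.
SphI cuts after base 5 of each site (before the last base), so after position 66.
Combined cut positions: 13, 66, 154.
Circular molecule, 3 cuts → 3 fragments:
  14–66 → 53 bp
  67–154 → 88 bp
  155–271 then 1–13 → 117 + 13 = 130 bp
Sorted largest to smallest: 130, 88, 53 bp.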